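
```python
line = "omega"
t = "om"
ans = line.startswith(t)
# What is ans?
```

Trace:
`line = "omega"` → line = 'omega'
`t = "om"` → t = 'om'
`ans = line.startswith(t)` → ans = True
So ans = True

Answer: True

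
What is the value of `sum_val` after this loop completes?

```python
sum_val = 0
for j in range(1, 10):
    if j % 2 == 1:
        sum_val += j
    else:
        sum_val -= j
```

Add odd, subtract even
`sum_val` takes the values: 0 → 1 → -1 → 2 → -2 → 3 → -3 → 4 → -4 → 5

Answer: 5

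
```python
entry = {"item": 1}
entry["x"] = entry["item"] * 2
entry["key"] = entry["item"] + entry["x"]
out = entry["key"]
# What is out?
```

Trace:
`entry = {"item": 1}` → entry = {'item': 1}
`entry["x"] = entry["item"] * 2` → entry = {'item': 1, 'x': 2}
`entry["key"] = entry["item"] + entry["x"]` → entry = {'item': 1, 'x': 2, 'key': 3}
`out = entry["key"]` → out = 3
So out = 3

Answer: 3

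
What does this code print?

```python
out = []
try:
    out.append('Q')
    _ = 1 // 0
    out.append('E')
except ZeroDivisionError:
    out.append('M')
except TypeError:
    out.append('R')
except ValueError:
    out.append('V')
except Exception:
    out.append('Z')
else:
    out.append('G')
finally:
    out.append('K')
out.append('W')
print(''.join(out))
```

Execution trace: 'Q' (try body) → 'M' (except ZeroDivisionError) → 'K' (finally) → 'W' (after the try/except). Output: QMKW

Answer: QMKW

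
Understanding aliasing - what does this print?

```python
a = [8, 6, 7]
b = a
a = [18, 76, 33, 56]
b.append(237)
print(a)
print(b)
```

Key concept: rebinding vs mutation: a is rebound to a new list, b still points at the original.
Step by step:
`a = [8, 6, 7]` → a = [8, 6, 7]
`b = a` → b = [8, 6, 7] (same object as a)
`a = [18, 76, 33, 56]` → a = [18, 76, 33, 56]
`b.append(237)` → b = [8, 6, 7, 237]
`print(a)` → prints [18, 76, 33, 56]
`print(b)` → prints [8, 6, 7, 237]

Answer:
[18, 76, 33, 56]
[8, 6, 7, 237]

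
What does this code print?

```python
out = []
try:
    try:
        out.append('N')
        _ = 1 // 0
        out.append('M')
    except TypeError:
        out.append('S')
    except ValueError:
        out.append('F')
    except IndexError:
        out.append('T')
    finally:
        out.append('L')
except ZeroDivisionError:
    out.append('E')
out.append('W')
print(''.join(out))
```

Execution trace: 'N' (try body) → 'L' (finally) → 'E' (outer except ZeroDivisionError) → 'W' (after the try/except). Output: NLEW

Answer: NLEW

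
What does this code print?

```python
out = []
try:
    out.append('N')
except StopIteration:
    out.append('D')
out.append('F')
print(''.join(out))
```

Execution trace: 'N' (try body, no exception) → 'F' (after the try/except). Output: NF

Answer: NF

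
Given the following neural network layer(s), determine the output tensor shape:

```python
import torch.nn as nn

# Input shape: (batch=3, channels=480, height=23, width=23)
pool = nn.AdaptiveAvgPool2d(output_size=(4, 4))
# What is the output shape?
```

Input: (3, 480, 23, 23) -> Output: (3, 480, 4, 4)

Answer: (3, 480, 4, 4)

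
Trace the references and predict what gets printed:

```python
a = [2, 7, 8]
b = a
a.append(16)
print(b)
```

Key concept: basic list aliasing.
Step by step:
`a = [2, 7, 8]` → a = [2, 7, 8]
`b = a` → b = [2, 7, 8] (same object as a)
`a.append(16)` → a = [2, 7, 8, 16] (same object as b); b = [2, 7, 8, 16] (same object as a)
`print(b)` → prints [2, 7, 8, 16]

Answer: [2, 7, 8, 16]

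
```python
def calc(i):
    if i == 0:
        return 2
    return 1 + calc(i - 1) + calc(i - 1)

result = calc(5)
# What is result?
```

calc(i) = 1 + 2·calc(i-1), calc(0)=2. Closed form: (2+1)·2^5 - 1 = 95.

Answer: 95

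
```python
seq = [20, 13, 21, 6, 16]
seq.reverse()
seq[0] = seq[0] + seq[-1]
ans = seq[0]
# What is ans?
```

Trace:
`seq = [20, 13, 21, 6, 16]` → seq = [20, 13, 21, 6, 16]
`seq.reverse()` → seq = [16, 6, 21, 13, 20]
`seq[0] = seq[0] + seq[-1]` → seq = [36, 6, 21, 13, 20]
`ans = seq[0]` → ans = 36
So ans = 36

Answer: 36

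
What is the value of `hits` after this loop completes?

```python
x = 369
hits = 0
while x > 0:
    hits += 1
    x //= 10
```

Count digits by repeated division by 10
`hits` takes the values: 0 → 1 → 2 → 3

Answer: 3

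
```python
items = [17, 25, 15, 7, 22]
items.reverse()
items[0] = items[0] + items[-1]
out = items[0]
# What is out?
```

Trace:
`items = [17, 25, 15, 7, 22]` → items = [17, 25, 15, 7, 22]
`items.reverse()` → items = [22, 7, 15, 25, 17]
`items[0] = items[0] + items[-1]` → items = [39, 7, 15, 25, 17]
`out = items[0]` → out = 39
So out = 39

Answer: 39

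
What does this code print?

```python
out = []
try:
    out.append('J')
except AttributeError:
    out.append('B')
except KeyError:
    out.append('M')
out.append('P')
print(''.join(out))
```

Execution trace: 'J' (try body, no exception) → 'P' (after the try/except). Output: JP

Answer: JP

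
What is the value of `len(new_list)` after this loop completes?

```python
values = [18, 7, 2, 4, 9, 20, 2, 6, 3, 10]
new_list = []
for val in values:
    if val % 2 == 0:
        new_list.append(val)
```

Count even numbers in [18, 7, 2, 4, 9, 20, 2, 6, 3, 10]
`new_list` takes the values: [] → [18] → [18, 2] → [18, 2, 4] → [18, 2, 4, 20] → [18, 2, 4, 20, 2] → [18, 2, 4, 20, 2, 6] → [18, 2, 4, 20, 2, 6, 10]
So `len(new_list)` = 7

Answer: 7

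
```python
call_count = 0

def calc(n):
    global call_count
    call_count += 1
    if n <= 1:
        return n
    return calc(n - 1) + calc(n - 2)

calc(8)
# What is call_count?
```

Calls(n) = 1 + Calls(n-1) + Calls(n-2); Calls(0)=Calls(1)=1. For n=8 this gives 67.

Answer: 67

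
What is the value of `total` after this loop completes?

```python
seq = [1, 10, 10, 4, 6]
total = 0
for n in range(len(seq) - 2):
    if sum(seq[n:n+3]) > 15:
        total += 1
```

Count windows with sum > 15
`total` takes the values: 0 → 1 → 2 → 3

Answer: 3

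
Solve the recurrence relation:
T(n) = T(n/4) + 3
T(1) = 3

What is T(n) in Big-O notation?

Each step divides n by 4 and adds 3. After log_4(n) steps we reach T(1)=3. So T(n) = 3·log_4(n) + 3 = O(log n).

Answer: O(log n)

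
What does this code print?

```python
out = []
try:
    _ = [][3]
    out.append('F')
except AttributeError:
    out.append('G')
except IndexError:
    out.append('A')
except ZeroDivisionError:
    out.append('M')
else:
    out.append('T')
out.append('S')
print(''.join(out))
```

Execution trace: 'A' (except IndexError) → 'S' (after the try/except). Output: AS

Answer: AS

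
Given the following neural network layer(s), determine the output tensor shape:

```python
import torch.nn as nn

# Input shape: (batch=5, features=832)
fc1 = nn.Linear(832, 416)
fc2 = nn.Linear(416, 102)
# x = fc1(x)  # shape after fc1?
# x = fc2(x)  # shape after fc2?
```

Input: (5, 832) -> after fc1: (5, 416) -> Output: (5, 102)

Answer: (5, 102)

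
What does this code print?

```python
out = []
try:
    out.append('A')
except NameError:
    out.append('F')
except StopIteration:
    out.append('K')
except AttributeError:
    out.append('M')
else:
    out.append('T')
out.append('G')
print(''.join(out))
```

Execution trace: 'A' (try body, no exception) → 'T' (else) → 'G' (after the try/except). Output: ATG

Answer: ATG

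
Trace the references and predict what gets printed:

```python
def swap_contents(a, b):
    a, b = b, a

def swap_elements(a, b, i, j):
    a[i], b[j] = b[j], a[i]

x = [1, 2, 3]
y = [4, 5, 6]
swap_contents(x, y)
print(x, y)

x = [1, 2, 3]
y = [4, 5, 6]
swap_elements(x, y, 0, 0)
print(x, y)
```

Key concept: parameter rebinding vs mutation.
Step by step:
`x = [1, 2, 3]` → x = [1, 2, 3]
`y = [4, 5, 6]` → y = [4, 5, 6]
`swap_contents(x, y)` → no visible change to tracked variables
`print(x, y)` → prints [1, 2, 3] [4, 5, 6]
`x = [1, 2, 3]` → x = [1, 2, 3]
`y = [4, 5, 6]` → y = [4, 5, 6]
`swap_elements(x, y, 0, 0)` → x = [4, 2, 3]; y = [1, 5, 6]
`print(x, y)` → prints [4, 2, 3] [1, 5, 6]

Answer:
[1, 2, 3] [4, 5, 6]
[4, 2, 3] [1, 5, 6]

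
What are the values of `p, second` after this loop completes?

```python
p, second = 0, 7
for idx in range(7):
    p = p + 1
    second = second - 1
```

p goes 0→7, second goes 7→0
`p, second` takes the values: (0, 7) → (1, 7) → (1, 6) → (2, 6) → (2, 5) → (3, 5) → (3, 4) → (4, 4) → (4, 3) → (5, 3) → (5, 2) → (6, 2) → (6, 1) → (7, 1) → (7, 0)

Answer: 7, 0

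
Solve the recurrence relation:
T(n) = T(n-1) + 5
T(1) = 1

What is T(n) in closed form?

Unrolling: T(n) = T(1) + 5·(n-1) = 1 + 5(n-1) = 5n - 4.

Answer: T(n) = 5n - 4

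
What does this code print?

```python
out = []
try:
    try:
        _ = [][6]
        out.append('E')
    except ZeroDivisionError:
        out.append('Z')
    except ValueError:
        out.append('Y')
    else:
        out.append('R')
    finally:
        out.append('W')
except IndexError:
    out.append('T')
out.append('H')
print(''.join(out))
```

Execution trace: 'W' (finally) → 'T' (outer except IndexError) → 'H' (after the try/except). Output: WTH

Answer: WTH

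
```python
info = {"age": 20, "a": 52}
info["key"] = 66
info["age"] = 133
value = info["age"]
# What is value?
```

Trace:
`info = {"age": 20, "a": 52}` → info = {'age': 20, 'a': 52}
`info["key"] = 66` → info = {'age': 20, 'a': 52, 'key': 66}
`info["age"] = 133` → info = {'age': 133, 'a': 52, 'key': 66}
`value = info["age"]` → value = 133
So value = 133

Answer: 133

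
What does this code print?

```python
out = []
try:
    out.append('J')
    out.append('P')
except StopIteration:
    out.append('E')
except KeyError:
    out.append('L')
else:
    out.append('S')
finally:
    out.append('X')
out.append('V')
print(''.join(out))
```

Execution trace: 'J' (try body) → 'P' (try body, no exception) → 'S' (else) → 'X' (finally) → 'V' (after the try/except). Output: JPSXV

Answer: JPSXV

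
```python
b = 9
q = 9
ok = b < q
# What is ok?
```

Trace:
`b = 9` → b = 9
`q = 9` → q = 9
`ok = b < q` → ok = False
So ok = False

Answer: False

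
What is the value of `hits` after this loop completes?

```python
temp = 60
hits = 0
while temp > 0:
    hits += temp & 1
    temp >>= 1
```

Count set bits in 60 (binary: 0b111100)
`hits` takes the values: 0 → 1 → 2 → 3 → 4

Answer: 4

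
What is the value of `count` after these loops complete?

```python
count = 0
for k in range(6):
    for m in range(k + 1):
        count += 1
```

Triangle: 1 + 2 + ... + 6
`count` takes the values: 0 → 1 → 2 → 3 → 4 → 5 → 6 → 7 → 8 → 9 → 10 → 11 → 12 → 13 → 14 → 15 → 16 → 17 → 18 → 19 → 20 → 21

Answer: 21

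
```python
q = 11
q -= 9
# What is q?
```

Trace:
`q = 11` → q = 11
`q -= 9` → q = 2
So q = 2

Answer: 2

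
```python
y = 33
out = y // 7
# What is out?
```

Trace:
`y = 33` → y = 33
`out = y // 7` → out = 4
So out = 4

Answer: 4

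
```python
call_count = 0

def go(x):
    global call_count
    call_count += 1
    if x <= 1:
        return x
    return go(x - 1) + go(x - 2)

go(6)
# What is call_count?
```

Calls(x) = 1 + Calls(x-1) + Calls(x-2); Calls(0)=Calls(1)=1. For x=6 this gives 25.

Answer: 25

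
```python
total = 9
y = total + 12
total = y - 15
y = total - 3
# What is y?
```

Trace:
`total = 9` → total = 9
`y = total + 12` → y = 21
`total = y - 15` → total = 6
`y = total - 3` → y = 3
So y = 3

Answer: 3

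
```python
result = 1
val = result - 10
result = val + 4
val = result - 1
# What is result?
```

Trace:
`result = 1` → result = 1
`val = result - 10` → val = -9
`result = val + 4` → result = -5
`val = result - 1` → val = -6
So result = -5

Answer: -5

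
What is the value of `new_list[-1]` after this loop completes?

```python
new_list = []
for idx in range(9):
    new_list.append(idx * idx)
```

Last element of squares 0 to 8
`new_list` takes the values: [] → [0] → [0, 1] → [0, 1, 4] → [0, 1, 4, 9] → [0, 1, 4, 9, 16] → [0, 1, 4, 9, 16, 25] → [0, 1, 4, 9, 16, 25, 36] → [0, 1, 4, 9, 16, 25, 36, 49] → [0, 1, 4, 9, 16, 25, 36, 49, 64]
So `new_list[-1]` = 64

Answer: 64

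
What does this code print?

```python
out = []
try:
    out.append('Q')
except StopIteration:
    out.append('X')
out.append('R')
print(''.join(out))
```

Execution trace: 'Q' (try body, no exception) → 'R' (after the try/except). Output: QR

Answer: QR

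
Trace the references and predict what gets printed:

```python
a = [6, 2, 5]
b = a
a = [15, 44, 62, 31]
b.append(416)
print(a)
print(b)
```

Key concept: rebinding vs mutation: a is rebound to a new list, b still points at the original.
Step by step:
`a = [6, 2, 5]` → a = [6, 2, 5]
`b = a` → b = [6, 2, 5] (same object as a)
`a = [15, 44, 62, 31]` → a = [15, 44, 62, 31]
`b.append(416)` → b = [6, 2, 5, 416]
`print(a)` → prints [15, 44, 62, 31]
`print(b)` → prints [6, 2, 5, 416]

Answer:
[15, 44, 62, 31]
[6, 2, 5, 416]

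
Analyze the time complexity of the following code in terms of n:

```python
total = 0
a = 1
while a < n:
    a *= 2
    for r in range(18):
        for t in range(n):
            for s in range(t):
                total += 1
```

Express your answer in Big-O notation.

Each loop level contributes: log n × 1 × n × n. Multiplying the contributions gives O(n^2 log n).

Answer: O(n^2 log n)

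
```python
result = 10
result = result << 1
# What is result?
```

Trace:
`result = 10` → result = 10
`result = result << 1` → result = 20
So result = 20

Answer: 20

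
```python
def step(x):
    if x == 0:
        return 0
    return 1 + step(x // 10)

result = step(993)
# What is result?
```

Count of digits of 993: 3

Answer: 3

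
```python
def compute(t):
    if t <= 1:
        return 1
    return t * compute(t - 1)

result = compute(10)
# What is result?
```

compute(10) = 10 * 9 * 8 * 7 * 6 * 5 * 4 * 3 * 2 * 1 = 3628800

Answer: 3628800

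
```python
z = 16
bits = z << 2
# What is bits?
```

Trace:
`z = 16` → z = 16
`bits = z << 2` → bits = 64
So bits = 64

Answer: 64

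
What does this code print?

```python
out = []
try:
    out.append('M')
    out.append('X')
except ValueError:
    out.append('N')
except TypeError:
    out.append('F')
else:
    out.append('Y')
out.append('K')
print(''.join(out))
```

Execution trace: 'M' (try body) → 'X' (try body, no exception) → 'Y' (else) → 'K' (after the try/except). Output: MXYK

Answer: MXYK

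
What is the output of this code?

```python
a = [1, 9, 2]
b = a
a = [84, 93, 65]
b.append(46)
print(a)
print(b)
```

Key concept: rebinding vs mutation: a is rebound to a new list, b still points at the original.
Step by step:
`a = [1, 9, 2]` → a = [1, 9, 2]
`b = a` → b = [1, 9, 2] (same object as a)
`a = [84, 93, 65]` → a = [84, 93, 65]
`b.append(46)` → b = [1, 9, 2, 46]
`print(a)` → prints [84, 93, 65]
`print(b)` → prints [1, 9, 2, 46]

Answer:
[84, 93, 65]
[1, 9, 2, 46]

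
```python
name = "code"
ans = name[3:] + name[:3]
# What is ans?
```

Trace:
`name = "code"` → name = 'code'
`ans = name[3:] + name[:3]` → ans = 'ecod'
So ans = 'ecod'

Answer: 'ecod'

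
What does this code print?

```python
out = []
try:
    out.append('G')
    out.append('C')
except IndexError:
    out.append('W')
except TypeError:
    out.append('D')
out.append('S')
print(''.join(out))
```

Execution trace: 'G' (try body) → 'C' (try body, no exception) → 'S' (after the try/except). Output: GCS

Answer: GCS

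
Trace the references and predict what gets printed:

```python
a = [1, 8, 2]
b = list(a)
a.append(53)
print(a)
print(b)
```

Key concept: list() constructor creates copy.
Step by step:
`a = [1, 8, 2]` → a = [1, 8, 2]
`b = list(a)` → b = [1, 8, 2]
`a.append(53)` → a = [1, 8, 2, 53]
`print(a)` → prints [1, 8, 2, 53]
`print(b)` → prints [1, 8, 2]

Answer:
[1, 8, 2, 53]
[1, 8, 2]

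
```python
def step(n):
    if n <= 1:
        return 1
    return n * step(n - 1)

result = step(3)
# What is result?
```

step(3) = 3 * 2 * 1 = 6

Answer: 6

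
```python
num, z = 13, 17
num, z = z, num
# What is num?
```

Trace:
`num, z = 13, 17` → num = 13; z = 17
`num, z = z, num` → num = 17; z = 13
So num = 17

Answer: 17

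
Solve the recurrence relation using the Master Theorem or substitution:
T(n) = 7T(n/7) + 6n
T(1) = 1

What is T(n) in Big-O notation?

By Master Theorem: a=7, b=7, f(n)=6n. Since log_7(7) = 1 and f(n) = Θ(n^1), Case 2 applies. T(n) = O(n log n).

Answer: O(n log n)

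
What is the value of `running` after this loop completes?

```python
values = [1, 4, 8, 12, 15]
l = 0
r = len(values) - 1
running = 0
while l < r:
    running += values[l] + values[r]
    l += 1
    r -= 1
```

Sum of pairs from ends
`running` takes the values: 0 → 16 → 32

Answer: 32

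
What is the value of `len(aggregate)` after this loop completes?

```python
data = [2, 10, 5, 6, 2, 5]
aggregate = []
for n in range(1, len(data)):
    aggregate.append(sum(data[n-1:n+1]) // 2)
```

Number of 2-element averages
`aggregate` takes the values: [] → [6] → [6, 7] → [6, 7, 5] → [6, 7, 5, 4] → [6, 7, 5, 4, 3]
So `len(aggregate)` = 5

Answer: 5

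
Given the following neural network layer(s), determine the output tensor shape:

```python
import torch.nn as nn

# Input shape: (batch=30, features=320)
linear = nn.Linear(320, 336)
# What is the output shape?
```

Input: (30, 320) -> Output: (30, 336)

Answer: (30, 336)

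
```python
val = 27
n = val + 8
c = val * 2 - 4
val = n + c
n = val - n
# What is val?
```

Trace:
`val = 27` → val = 27
`n = val + 8` → n = 35
`c = val * 2 - 4` → c = 50
`val = n + c` → val = 85
`n = val - n` → n = 50
So val = 85

Answer: 85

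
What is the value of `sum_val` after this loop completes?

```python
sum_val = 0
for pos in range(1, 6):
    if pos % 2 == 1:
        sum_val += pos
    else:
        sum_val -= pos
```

Add odd, subtract even
`sum_val` takes the values: 0 → 1 → -1 → 2 → -2 → 3

Answer: 3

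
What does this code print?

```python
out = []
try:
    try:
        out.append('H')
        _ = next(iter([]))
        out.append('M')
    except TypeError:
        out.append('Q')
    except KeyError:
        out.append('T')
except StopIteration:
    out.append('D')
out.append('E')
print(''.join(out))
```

Execution trace: 'H' (try body) → 'D' (outer except StopIteration) → 'E' (after the try/except). Output: HDE

Answer: HDE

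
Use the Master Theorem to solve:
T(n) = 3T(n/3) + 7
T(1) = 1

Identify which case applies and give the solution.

a=3, b=3, f(n)=7. log_3(3) = 1. Since c=0 < 1, Case 1 applies: T(n) = Θ(n^log_b(a)) = O(n).

Answer: O(n) - Case 1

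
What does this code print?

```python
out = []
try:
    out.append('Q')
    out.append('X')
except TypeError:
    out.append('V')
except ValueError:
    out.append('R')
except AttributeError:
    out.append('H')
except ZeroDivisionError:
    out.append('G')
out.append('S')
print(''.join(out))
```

Execution trace: 'Q' (try body) → 'X' (try body, no exception) → 'S' (after the try/except). Output: QXS

Answer: QXS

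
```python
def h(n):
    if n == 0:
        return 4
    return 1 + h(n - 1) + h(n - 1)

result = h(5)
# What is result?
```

h(n) = 1 + 2·h(n-1), h(0)=4. Closed form: (4+1)·2^5 - 1 = 159.

Answer: 159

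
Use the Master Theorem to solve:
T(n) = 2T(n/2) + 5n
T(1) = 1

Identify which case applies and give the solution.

a=2, b=2, f(n)=5n. log_2(2) = 1. Since c=1 = 1, Case 2 applies: T(n) = Θ(n^log_b(a) · log n) = O(n log n).

Answer: O(n log n) - Case 2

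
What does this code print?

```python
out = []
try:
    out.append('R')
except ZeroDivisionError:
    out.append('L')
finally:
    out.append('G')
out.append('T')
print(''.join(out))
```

Execution trace: 'R' (try body, no exception) → 'G' (finally) → 'T' (after the try/except). Output: RGT

Answer: RGT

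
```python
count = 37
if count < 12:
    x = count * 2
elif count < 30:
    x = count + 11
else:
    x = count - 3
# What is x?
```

Trace:
`count = 37` → count = 37
`if count < 12: ...` → count < 12 is False, count < 30 is False, take else branch → x = 34
So x = 34

Answer: 34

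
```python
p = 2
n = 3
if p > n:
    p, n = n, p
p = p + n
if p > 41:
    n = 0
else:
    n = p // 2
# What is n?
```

Trace:
`p = 2` → p = 2
`n = 3` → n = 3
`if p > n: ...` → p > n is False → no variable changes
`p = p + n` → p = 5
`if p > 41: ...` → p > 41 is False, take else branch → n = 2
So n = 2

Answer: 2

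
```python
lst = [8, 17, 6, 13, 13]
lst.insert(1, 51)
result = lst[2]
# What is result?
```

Trace:
`lst = [8, 17, 6, 13, 13]` → lst = [8, 17, 6, 13, 13]
`lst.insert(1, 51)` → lst = [8, 51, 17, 6, 13, 13]
`result = lst[2]` → result = 17
So result = 17

Answer: 17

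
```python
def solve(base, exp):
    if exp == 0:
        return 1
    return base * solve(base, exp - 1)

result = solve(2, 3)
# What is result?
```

solve(2, 3) = 2 * 2 * 2 = 8

Answer: 8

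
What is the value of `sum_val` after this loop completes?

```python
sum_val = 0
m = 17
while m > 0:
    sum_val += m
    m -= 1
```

Sum 17 down to 1
`sum_val` takes the values: 0 → 17 → 33 → 48 → 62 → 75 → 87 → 98 → 108 → 117 → 125 → 132 → 138 → 143 → 147 → 150 → 152 → 153

Answer: 153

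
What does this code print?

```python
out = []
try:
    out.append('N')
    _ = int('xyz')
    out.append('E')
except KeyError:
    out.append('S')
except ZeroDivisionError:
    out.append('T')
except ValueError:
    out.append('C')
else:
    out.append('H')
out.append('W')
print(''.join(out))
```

Execution trace: 'N' (try body) → 'C' (except ValueError) → 'W' (after the try/except). Output: NCW

Answer: NCW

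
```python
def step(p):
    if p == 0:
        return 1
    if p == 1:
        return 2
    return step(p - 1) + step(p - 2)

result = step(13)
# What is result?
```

Build up from base cases: step(0)=1, step(1)=2, step(2)=3, step(3)=5, step(4)=8, step(5)=13, step(6)=21, ..., step(13)=610

Answer: 610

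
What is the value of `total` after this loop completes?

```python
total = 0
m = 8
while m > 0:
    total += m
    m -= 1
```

Sum 8 down to 1
`total` takes the values: 0 → 8 → 15 → 21 → 26 → 30 → 33 → 35 → 36

Answer: 36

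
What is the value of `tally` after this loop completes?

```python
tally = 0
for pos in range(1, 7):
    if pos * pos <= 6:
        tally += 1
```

Count numbers where pos² ≤ 6
`tally` takes the values: 0 → 1 → 2

Answer: 2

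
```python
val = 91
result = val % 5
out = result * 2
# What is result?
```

Trace:
`val = 91` → val = 91
`result = val % 5` → result = 1
`out = result * 2` → out = 2
So result = 1

Answer: 1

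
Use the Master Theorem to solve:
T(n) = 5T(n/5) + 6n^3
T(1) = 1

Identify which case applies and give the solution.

a=5, b=5, f(n)=6n^3. log_5(5) = 1. Since c=3 > 1 and the regularity condition holds (5(n/5)^3 = (5/5^3)n^3 with 5/5^3 < 1), Case 3 applies: T(n) = Θ(f(n)) = O(n^3).

Answer: O(n^3) - Case 3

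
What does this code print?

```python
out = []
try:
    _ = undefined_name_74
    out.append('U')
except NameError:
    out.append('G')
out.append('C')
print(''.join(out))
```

Execution trace: 'G' (except NameError) → 'C' (after the try/except). Output: GC

Answer: GC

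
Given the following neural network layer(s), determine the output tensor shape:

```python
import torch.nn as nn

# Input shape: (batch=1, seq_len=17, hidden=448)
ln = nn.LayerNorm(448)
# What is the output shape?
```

Input: (1, 17, 448) -> Output: (1, 17, 448)

Answer: (1, 17, 448)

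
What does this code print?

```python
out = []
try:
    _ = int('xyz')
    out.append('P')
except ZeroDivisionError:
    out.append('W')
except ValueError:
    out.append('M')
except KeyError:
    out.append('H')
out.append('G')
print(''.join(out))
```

Execution trace: 'M' (except ValueError) → 'G' (after the try/except). Output: MG

Answer: MG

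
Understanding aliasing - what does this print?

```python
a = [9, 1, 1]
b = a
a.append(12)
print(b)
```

Key concept: basic list aliasing.
Step by step:
`a = [9, 1, 1]` → a = [9, 1, 1]
`b = a` → b = [9, 1, 1] (same object as a)
`a.append(12)` → a = [9, 1, 1, 12] (same object as b); b = [9, 1, 1, 12] (same object as a)
`print(b)` → prints [9, 1, 1, 12]

Answer: [9, 1, 1, 12]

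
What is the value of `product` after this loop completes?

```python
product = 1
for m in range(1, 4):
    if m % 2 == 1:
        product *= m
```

Product of odd numbers 1 to 3
`product` takes the values: 1 → 3

Answer: 3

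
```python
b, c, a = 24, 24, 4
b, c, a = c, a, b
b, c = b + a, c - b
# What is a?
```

Trace:
`b, c, a = 24, 24, 4` → b = 24; c = 24; a = 4
`b, c, a = c, a, b` → b = 24; c = 4; a = 24
`b, c = b + a, c - b` → b = 48; c = -20
So a = 24

Answer: 24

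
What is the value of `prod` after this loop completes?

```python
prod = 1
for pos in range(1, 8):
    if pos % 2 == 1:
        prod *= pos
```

Product of odd numbers 1 to 7
`prod` takes the values: 1 → 3 → 15 → 105

Answer: 105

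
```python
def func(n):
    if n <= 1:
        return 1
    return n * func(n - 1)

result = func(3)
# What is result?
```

func(3) = 3 * 2 * 1 = 6

Answer: 6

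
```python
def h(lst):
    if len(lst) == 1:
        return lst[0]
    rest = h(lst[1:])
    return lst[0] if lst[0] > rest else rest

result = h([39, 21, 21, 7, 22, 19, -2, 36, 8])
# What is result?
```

Recursive max over [39, 21, 21, 7, 22, 19, -2, 36, 8] = 39

Answer: 39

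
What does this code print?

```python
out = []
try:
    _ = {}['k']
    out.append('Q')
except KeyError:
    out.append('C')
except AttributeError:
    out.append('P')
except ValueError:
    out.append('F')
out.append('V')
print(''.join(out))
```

Execution trace: 'C' (except KeyError) → 'V' (after the try/except). Output: CV

Answer: CV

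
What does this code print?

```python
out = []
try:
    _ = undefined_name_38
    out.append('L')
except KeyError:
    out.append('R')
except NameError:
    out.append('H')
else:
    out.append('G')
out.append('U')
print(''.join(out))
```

Execution trace: 'H' (except NameError) → 'U' (after the try/except). Output: HU

Answer: HU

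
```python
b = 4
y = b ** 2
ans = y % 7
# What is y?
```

Trace:
`b = 4` → b = 4
`y = b ** 2` → y = 16
`ans = y % 7` → ans = 2
So y = 16

Answer: 16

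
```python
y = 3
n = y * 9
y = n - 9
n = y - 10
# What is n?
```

Trace:
`y = 3` → y = 3
`n = y * 9` → n = 27
`y = n - 9` → y = 18
`n = y - 10` → n = 8
So n = 8

Answer: 8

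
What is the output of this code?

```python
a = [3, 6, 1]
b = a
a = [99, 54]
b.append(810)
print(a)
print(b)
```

Key concept: rebinding vs mutation: a is rebound to a new list, b still points at the original.
Step by step:
`a = [3, 6, 1]` → a = [3, 6, 1]
`b = a` → b = [3, 6, 1] (same object as a)
`a = [99, 54]` → a = [99, 54]
`b.append(810)` → b = [3, 6, 1, 810]
`print(a)` → prints [99, 54]
`print(b)` → prints [3, 6, 1, 810]

Answer:
[99, 54]
[3, 6, 1, 810]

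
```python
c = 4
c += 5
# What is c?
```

Trace:
`c = 4` → c = 4
`c += 5` → c = 9
So c = 9

Answer: 9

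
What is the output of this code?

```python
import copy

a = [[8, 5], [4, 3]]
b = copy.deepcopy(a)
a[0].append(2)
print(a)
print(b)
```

Key concept: deep copy is fully independent.
Step by step:
`a = [[8, 5], [4, 3]]` → a = [[8, 5], [4, 3]]
`b = copy.deepcopy(a)` → b = [[8, 5], [4, 3]]
`a[0].append(2)` → a = [[8, 5, 2], [4, 3]]
`print(a)` → prints [[8, 5, 2], [4, 3]]
`print(b)` → prints [[8, 5], [4, 3]]

Answer:
[[8, 5, 2], [4, 3]]
[[8, 5], [4, 3]]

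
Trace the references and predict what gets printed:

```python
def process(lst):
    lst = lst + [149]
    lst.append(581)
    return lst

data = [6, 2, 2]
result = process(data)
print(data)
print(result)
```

Key concept: rebinding parameter vs mutation.
Step by step:
`data = [6, 2, 2]` → data = [6, 2, 2]
`result = process(data)` → result = [6, 2, 2, 149, 581]
`print(data)` → prints [6, 2, 2]
`print(result)` → prints [6, 2, 2, 149, 581]

Answer:
[6, 2, 2]
[6, 2, 2, 149, 581]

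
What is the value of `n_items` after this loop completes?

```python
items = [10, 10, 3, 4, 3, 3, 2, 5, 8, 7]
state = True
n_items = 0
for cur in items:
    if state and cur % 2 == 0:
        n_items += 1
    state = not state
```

Count even values at even positions
`n_items` takes the values: 0 → 1 → 2 → 3

Answer: 3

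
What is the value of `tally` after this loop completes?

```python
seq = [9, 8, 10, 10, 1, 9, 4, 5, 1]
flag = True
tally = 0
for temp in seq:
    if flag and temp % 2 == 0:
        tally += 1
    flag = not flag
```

Count even values at even positions
`tally` takes the values: 0 → 1 → 2

Answer: 2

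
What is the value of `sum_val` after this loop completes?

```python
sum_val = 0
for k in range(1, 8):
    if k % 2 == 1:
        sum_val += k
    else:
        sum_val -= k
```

Add odd, subtract even
`sum_val` takes the values: 0 → 1 → -1 → 2 → -2 → 3 → -3 → 4

Answer: 4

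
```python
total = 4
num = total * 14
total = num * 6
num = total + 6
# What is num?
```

Trace:
`total = 4` → total = 4
`num = total * 14` → num = 56
`total = num * 6` → total = 336
`num = total + 6` → num = 342
So num = 342

Answer: 342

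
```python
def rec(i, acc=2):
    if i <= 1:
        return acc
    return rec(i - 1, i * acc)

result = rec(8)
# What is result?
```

Accumulator trace (n, acc): (8, 2) -> (7, 16) -> (6, 112) -> (5, 672) -> (4, 3360) -> (3, 13440) -> (2, 40320) -> (1, 80640) -> return 80640

Answer: 80640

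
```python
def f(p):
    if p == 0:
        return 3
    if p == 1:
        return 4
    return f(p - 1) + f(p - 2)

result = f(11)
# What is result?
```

Build up from base cases: f(0)=3, f(1)=4, f(2)=7, f(3)=11, f(4)=18, f(5)=29, f(6)=47, ..., f(11)=521

Answer: 521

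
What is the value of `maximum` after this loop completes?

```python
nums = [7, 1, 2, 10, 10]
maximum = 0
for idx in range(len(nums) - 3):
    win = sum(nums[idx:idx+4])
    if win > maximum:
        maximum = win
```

Max sum of 4-element window in [7, 1, 2, 10, 10]
`maximum` takes the values: 0 → 20 → 23

Answer: 23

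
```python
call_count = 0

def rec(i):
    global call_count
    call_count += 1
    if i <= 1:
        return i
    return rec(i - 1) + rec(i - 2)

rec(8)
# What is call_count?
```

Calls(i) = 1 + Calls(i-1) + Calls(i-2); Calls(0)=Calls(1)=1. For i=8 this gives 67.

Answer: 67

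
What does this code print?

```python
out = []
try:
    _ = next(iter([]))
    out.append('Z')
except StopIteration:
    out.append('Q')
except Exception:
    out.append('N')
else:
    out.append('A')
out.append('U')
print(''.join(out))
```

Execution trace: 'Q' (except StopIteration) → 'U' (after the try/except). Output: QU

Answer: QU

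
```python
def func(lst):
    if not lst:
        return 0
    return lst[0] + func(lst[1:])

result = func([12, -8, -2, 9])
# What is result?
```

12 + (-8) + (-2) + 9 + 0 = 11

Answer: 11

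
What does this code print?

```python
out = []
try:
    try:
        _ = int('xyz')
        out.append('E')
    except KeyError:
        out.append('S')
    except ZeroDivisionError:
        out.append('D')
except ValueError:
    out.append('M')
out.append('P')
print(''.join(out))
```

Execution trace: 'M' (outer except ValueError) → 'P' (after the try/except). Output: MP

Answer: MP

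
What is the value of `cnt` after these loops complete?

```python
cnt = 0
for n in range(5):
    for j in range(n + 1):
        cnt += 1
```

Triangle: 1 + 2 + ... + 5
`cnt` takes the values: 0 → 1 → 2 → 3 → 4 → 5 → 6 → 7 → 8 → 9 → 10 → 11 → 12 → 13 → 14 → 15

Answer: 15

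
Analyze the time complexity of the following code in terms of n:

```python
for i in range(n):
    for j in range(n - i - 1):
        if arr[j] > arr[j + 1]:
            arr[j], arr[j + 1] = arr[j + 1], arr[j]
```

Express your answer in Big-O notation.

This is Bubble sort. Time complexity: O(n²).

Answer: O(n²)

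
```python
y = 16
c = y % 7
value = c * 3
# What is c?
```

Trace:
`y = 16` → y = 16
`c = y % 7` → c = 2
`value = c * 3` → value = 6
So c = 2

Answer: 2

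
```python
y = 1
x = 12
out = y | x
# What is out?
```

Trace:
`y = 1` → y = 1
`x = 12` → x = 12
`out = y | x` → out = 13
So out = 13

Answer: 13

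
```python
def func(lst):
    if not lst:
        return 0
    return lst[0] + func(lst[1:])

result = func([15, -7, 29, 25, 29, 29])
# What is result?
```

15 + (-7) + 29 + 25 + 29 + 29 + 0 = 120

Answer: 120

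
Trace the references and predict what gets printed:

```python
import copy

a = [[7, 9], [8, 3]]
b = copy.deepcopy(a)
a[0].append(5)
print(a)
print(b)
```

Key concept: deep copy is fully independent.
Step by step:
`a = [[7, 9], [8, 3]]` → a = [[7, 9], [8, 3]]
`b = copy.deepcopy(a)` → b = [[7, 9], [8, 3]]
`a[0].append(5)` → a = [[7, 9, 5], [8, 3]]
`print(a)` → prints [[7, 9, 5], [8, 3]]
`print(b)` → prints [[7, 9], [8, 3]]

Answer:
[[7, 9, 5], [8, 3]]
[[7, 9], [8, 3]]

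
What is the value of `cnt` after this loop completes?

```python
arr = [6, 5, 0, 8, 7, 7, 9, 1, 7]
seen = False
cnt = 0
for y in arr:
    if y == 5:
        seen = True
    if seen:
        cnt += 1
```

Count elements after first 5 in [6, 5, 0, 8, 7, 7, 9, 1, 7]
`cnt` takes the values: 0 → 1 → 2 → 3 → 4 → 5 → 6 → 7 → 8

Answer: 8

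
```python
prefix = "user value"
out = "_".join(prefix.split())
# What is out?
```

Trace:
`prefix = "user value"` → prefix = 'user value'
`out = "_".join(prefix.split())` → out = 'user_value'
So out = 'user_value'

Answer: 'user_value'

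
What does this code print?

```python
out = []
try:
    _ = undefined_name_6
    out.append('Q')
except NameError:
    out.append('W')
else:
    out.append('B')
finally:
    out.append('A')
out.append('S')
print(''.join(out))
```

Execution trace: 'W' (except NameError) → 'A' (finally) → 'S' (after the try/except). Output: WAS

Answer: WAS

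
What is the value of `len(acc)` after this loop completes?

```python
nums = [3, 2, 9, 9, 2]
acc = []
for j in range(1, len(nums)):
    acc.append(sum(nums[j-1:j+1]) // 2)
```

Number of 2-element averages
`acc` takes the values: [] → [2] → [2, 5] → [2, 5, 9] → [2, 5, 9, 5]
So `len(acc)` = 4

Answer: 4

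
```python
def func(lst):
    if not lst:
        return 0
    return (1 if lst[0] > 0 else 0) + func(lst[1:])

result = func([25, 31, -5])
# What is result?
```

Count of positive elements in [25, 31, -5] = 2

Answer: 2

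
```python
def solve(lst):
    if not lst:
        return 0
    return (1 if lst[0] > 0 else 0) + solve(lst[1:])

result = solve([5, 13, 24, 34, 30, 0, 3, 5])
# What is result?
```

Count of positive elements in [5, 13, 24, 34, 30, 0, 3, 5] = 7

Answer: 7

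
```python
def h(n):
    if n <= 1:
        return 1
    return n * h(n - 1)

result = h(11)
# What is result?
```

h(11) = 11 * 10 * 9 * 8 * 7 * 6 * 5 * 4 * 3 * 2 * 1 = 39916800

Answer: 39916800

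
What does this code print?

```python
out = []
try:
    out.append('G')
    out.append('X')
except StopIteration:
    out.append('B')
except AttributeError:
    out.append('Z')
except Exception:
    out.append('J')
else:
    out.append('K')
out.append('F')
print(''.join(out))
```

Execution trace: 'G' (try body) → 'X' (try body, no exception) → 'K' (else) → 'F' (after the try/except). Output: GXKF

Answer: GXKF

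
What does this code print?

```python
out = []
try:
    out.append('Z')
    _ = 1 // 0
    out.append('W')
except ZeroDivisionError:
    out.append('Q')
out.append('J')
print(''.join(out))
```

Execution trace: 'Z' (try body) → 'Q' (except ZeroDivisionError) → 'J' (after the try/except). Output: ZQJ

Answer: ZQJ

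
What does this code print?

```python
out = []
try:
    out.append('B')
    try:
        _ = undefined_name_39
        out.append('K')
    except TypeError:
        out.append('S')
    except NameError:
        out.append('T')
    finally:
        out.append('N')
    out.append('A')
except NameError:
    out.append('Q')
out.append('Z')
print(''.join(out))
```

Execution trace: 'B' (try body) → 'T' (inner except NameError) → 'N' (inner finally) → 'A' (try body, no exception) → 'Z' (after the try/except). Output: BTNAZ

Answer: BTNAZ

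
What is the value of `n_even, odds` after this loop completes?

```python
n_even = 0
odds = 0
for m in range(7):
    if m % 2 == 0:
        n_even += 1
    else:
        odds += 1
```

Count evens and odds in range(7)
`n_even, odds` takes the values: (0, 0) → (1, 0) → (1, 1) → (2, 1) → (2, 2) → (3, 2) → (3, 3) → (4, 3)

Answer: 4, 3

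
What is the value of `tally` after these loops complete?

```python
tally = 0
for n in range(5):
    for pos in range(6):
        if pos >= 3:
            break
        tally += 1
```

Inner breaks at 3, outer runs 5 times
`tally` takes the values: 0 → 1 → 2 → 3 → 4 → 5 → 6 → 7 → 8 → 9 → 10 → 11 → 12 → 13 → 14 → 15

Answer: 15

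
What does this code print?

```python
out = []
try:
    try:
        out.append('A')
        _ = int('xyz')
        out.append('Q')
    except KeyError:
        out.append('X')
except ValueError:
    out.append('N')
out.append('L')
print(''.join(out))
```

Execution trace: 'A' (try body) → 'N' (outer except ValueError) → 'L' (after the try/except). Output: ANL

Answer: ANL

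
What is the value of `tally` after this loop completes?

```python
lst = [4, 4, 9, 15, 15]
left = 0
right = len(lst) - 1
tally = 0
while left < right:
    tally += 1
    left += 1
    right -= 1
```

Iterations until pointers meet (list length 5)
`tally` takes the values: 0 → 1 → 2

Answer: 2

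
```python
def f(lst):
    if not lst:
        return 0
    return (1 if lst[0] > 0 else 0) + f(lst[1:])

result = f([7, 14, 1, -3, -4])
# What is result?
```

Count of positive elements in [7, 14, 1, -3, -4] = 3

Answer: 3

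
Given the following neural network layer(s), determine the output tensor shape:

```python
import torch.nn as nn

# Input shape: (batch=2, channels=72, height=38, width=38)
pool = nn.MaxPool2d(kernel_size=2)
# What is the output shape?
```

Input: (2, 72, 38, 38) -> Output: (2, 72, 19, 19)

Answer: (2, 72, 19, 19)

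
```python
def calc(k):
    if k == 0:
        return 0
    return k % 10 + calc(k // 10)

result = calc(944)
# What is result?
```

Sum of digits of 944: 4 + 4 + 9 = 17

Answer: 17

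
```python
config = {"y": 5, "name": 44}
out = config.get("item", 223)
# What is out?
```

Trace:
`config = {"y": 5, "name": 44}` → config = {'y': 5, 'name': 44}
`out = config.get("item", 223)` → out = 223
So out = 223

Answer: 223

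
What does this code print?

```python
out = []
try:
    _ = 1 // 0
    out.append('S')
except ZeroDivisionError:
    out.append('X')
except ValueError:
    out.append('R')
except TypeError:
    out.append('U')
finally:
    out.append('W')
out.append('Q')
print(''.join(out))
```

Execution trace: 'X' (except ZeroDivisionError) → 'W' (finally) → 'Q' (after the try/except). Output: XWQ

Answer: XWQ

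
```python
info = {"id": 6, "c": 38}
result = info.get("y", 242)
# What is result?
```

Trace:
`info = {"id": 6, "c": 38}` → info = {'id': 6, 'c': 38}
`result = info.get("y", 242)` → result = 242
So result = 242

Answer: 242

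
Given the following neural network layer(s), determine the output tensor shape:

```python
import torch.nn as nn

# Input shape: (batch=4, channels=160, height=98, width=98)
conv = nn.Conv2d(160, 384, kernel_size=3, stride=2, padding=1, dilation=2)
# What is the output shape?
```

Input: (4, 160, 98, 98) -> Output: (4, 384, 48, 48)

Answer: (4, 384, 48, 48)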